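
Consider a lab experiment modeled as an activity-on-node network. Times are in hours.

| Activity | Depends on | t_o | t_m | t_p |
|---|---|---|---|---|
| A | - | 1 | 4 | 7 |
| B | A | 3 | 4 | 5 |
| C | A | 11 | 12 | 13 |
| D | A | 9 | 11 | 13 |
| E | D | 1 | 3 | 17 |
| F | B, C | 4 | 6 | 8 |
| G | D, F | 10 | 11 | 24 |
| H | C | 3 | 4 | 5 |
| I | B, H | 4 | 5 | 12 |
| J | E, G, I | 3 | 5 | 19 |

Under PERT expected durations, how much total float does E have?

15 hours

te_A = (1 + 4·4 + 7)/6 = 24/6 = 4
te_B = (3 + 4·4 + 5)/6 = 24/6 = 4
te_C = (11 + 4·12 + 13)/6 = 72/6 = 12
te_D = (9 + 4·11 + 13)/6 = 66/6 = 11
te_E = (1 + 4·3 + 17)/6 = 30/6 = 5
te_F = (4 + 4·6 + 8)/6 = 36/6 = 6
te_G = (10 + 4·11 + 24)/6 = 78/6 = 13
te_H = (3 + 4·4 + 5)/6 = 24/6 = 4
te_I = (4 + 4·5 + 12)/6 = 36/6 = 6
te_J = (3 + 4·5 + 19)/6 = 42/6 = 7

Forward pass:
ES_A = 0; EF_A = 4
ES_B = 4; EF_B = 4+4 = 8
ES_C = 4; EF_C = 4+12 = 16
ES_D = 4; EF_D = 4+11 = 15
ES_E = 15; EF_E = 15+5 = 20
ES_F = max(EF_B=8, EF_C=16) = 16; EF_F = 16+6 = 22
ES_G = max(EF_D=15, EF_F=22) = 22; EF_G = 22+13 = 35
ES_H = 16; EF_H = 16+4 = 20
ES_I = max(EF_B=8, EF_H=20) = 20; EF_I = 20+6 = 26
ES_J = max(EF_E=20, EF_G=35, EF_I=26) = 35; EF_J = 35+7 = 42
Expected project duration μ = 42 hours. Critical path: A → C → F → G → J.

Backward pass:
LF_J = 42; LS_J = 42−7 = 35
LF_I = LS_J = 35; LS_I = 35−6 = 29
LF_H = LS_I = 29; LS_H = 29−4 = 25
LF_G = LS_J = 35; LS_G = 35−13 = 22
LF_F = LS_G = 22; LS_F = 22−6 = 16
LF_E = LS_J = 35; LS_E = 35−5 = 30
LF_D = min(LS_E=30, LS_G=22) = 22; LS_D = 22−11 = 11
LF_C = min(LS_F=16, LS_H=25) = 16; LS_C = 16−12 = 4
LF_B = min(LS_F=16, LS_I=29) = 16; LS_B = 16−4 = 12
LF_A = min(LS_B=12, LS_C=4, LS_D=11) = 4; LS_A = 4−4 = 0
Slack_E = LS_E − ES_E = 30 − 15 = 15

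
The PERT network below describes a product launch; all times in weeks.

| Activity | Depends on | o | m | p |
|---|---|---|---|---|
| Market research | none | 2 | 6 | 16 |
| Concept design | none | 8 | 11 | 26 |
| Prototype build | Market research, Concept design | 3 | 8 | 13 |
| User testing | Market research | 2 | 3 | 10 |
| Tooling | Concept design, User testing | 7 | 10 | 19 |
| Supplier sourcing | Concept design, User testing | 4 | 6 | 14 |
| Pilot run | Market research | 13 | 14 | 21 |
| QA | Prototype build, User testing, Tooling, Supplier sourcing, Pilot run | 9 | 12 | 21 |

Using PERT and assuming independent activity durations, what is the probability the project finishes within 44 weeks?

te_Market research = (2 + 4·6 + 16)/6 = 42/6 = 7; σ²_Market research = ((16−2)/6)² = 5.444
te_Concept design = (8 + 4·11 + 26)/6 = 78/6 = 13; σ²_Concept design = ((26−8)/6)² = 9.000
te_Prototype build = (3 + 4·8 + 13)/6 = 48/6 = 8; σ²_Prototype build = ((13−3)/6)² = 2.778
te_User testing = (2 + 4·3 + 10)/6 = 24/6 = 4; σ²_User testing = ((10−2)/6)² = 1.778
te_Tooling = (7 + 4·10 + 19)/6 = 66/6 = 11; σ²_Tooling = ((19−7)/6)² = 4.000
te_Supplier sourcing = (4 + 4·6 + 14)/6 = 42/6 = 7; σ²_Supplier sourcing = ((14−4)/6)² = 2.778
te_Pilot run = (13 + 4·14 + 21)/6 = 90/6 = 15; σ²_Pilot run = ((21−13)/6)² = 1.778
te_QA = (9 + 4·12 + 21)/6 = 78/6 = 13; σ²_QA = ((21−9)/6)² = 4.000

Forward pass:
ES_Market research = 0; EF_Market research = 7
ES_Concept design = 0; EF_Concept design = 13
ES_Prototype build = max(EF_Market research=7, EF_Concept design=13) = 13; EF_Prototype build = 13+8 = 21
ES_User testing = 7; EF_User testing = 7+4 = 11
ES_Tooling = max(EF_Concept design=13, EF_User testing=11) = 13; EF_Tooling = 13+11 = 24
ES_Supplier sourcing = max(EF_Concept design=13, EF_User testing=11) = 13; EF_Supplier sourcing = 13+7 = 20
ES_Pilot run = 7; EF_Pilot run = 7+15 = 22
ES_QA = max(EF_Prototype build=21, EF_User testing=11, EF_Tooling=24, EF_Supplier sourcing=20, EF_Pilot run=22) = 24; EF_QA = 24+13 = 37
Expected project duration μ = 37 weeks. Critical path: Concept design → Tooling → QA.

Variance along critical path = 9.000 + 4.000 + 4.000 = 17.000; σ = √17.000 = 4.123 weeks.
Z = (44 − 37) / 4.123 = 1.698
P(T ≤ 44) = Φ(1.698) ≈ 0.955

0.955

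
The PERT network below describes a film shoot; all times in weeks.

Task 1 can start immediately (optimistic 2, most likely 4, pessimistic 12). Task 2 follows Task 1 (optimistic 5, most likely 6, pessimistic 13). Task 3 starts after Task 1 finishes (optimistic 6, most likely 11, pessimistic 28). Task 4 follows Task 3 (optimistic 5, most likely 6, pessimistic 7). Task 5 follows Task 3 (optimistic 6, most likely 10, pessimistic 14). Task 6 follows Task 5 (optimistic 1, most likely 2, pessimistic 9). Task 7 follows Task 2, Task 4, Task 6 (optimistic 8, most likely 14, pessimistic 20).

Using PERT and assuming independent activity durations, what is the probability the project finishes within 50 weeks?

0.847

te_Task 1 = (2 + 4·4 + 12)/6 = 30/6 = 5; σ²_Task 1 = ((12−2)/6)² = 2.778
te_Task 2 = (5 + 4·6 + 13)/6 = 42/6 = 7; σ²_Task 2 = ((13−5)/6)² = 1.778
te_Task 3 = (6 + 4·11 + 28)/6 = 78/6 = 13; σ²_Task 3 = ((28−6)/6)² = 13.444
te_Task 4 = (5 + 4·6 + 7)/6 = 36/6 = 6; σ²_Task 4 = ((7−5)/6)² = 0.111
te_Task 5 = (6 + 4·10 + 14)/6 = 60/6 = 10; σ²_Task 5 = ((14−6)/6)² = 1.778
te_Task 6 = (1 + 4·2 + 9)/6 = 18/6 = 3; σ²_Task 6 = ((9−1)/6)² = 1.778
te_Task 7 = (8 + 4·14 + 20)/6 = 84/6 = 14; σ²_Task 7 = ((20−8)/6)² = 4.000

Forward pass:
ES_Task 1 = 0; EF_Task 1 = 5
ES_Task 2 = 5; EF_Task 2 = 5+7 = 12
ES_Task 3 = 5; EF_Task 3 = 5+13 = 18
ES_Task 4 = 18; EF_Task 4 = 18+6 = 24
ES_Task 5 = 18; EF_Task 5 = 18+10 = 28
ES_Task 6 = 28; EF_Task 6 = 28+3 = 31
ES_Task 7 = max(EF_Task 2=12, EF_Task 4=24, EF_Task 6=31) = 31; EF_Task 7 = 31+14 = 45
Expected project duration μ = 45 weeks. Critical path: Task 1 → Task 3 → Task 5 → Task 6 → Task 7.

Variance along critical path = 2.778 + 13.444 + 1.778 + 1.778 + 4.000 = 23.778; σ = √23.778 = 4.876 weeks.
Z = (50 − 45) / 4.876 = 1.025
P(T ≤ 50) = Φ(1.025) ≈ 0.847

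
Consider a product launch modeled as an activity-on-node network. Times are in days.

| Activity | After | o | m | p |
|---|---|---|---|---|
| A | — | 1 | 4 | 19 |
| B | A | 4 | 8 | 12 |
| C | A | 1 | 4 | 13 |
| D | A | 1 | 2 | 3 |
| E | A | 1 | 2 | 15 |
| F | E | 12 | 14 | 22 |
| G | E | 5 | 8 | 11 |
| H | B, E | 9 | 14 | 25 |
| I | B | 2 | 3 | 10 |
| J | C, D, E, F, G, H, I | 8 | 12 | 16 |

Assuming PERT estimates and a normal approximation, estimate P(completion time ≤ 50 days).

0.979

te_A = (1 + 4·4 + 19)/6 = 36/6 = 6; σ²_A = ((19−1)/6)² = 9.000
te_B = (4 + 4·8 + 12)/6 = 48/6 = 8; σ²_B = ((12−4)/6)² = 1.778
te_C = (1 + 4·4 + 13)/6 = 30/6 = 5; σ²_C = ((13−1)/6)² = 4.000
te_D = (1 + 4·2 + 3)/6 = 12/6 = 2; σ²_D = ((3−1)/6)² = 0.111
te_E = (1 + 4·2 + 15)/6 = 24/6 = 4; σ²_E = ((15−1)/6)² = 5.444
te_F = (12 + 4·14 + 22)/6 = 90/6 = 15; σ²_F = ((22−12)/6)² = 2.778
te_G = (5 + 4·8 + 11)/6 = 48/6 = 8; σ²_G = ((11−5)/6)² = 1.000
te_H = (9 + 4·14 + 25)/6 = 90/6 = 15; σ²_H = ((25−9)/6)² = 7.111
te_I = (2 + 4·3 + 10)/6 = 24/6 = 4; σ²_I = ((10−2)/6)² = 1.778
te_J = (8 + 4·12 + 16)/6 = 72/6 = 12; σ²_J = ((16−8)/6)² = 1.778

Forward pass:
ES_A = 0; EF_A = 6
ES_B = 6; EF_B = 6+8 = 14
ES_C = 6; EF_C = 6+5 = 11
ES_D = 6; EF_D = 6+2 = 8
ES_E = 6; EF_E = 6+4 = 10
ES_F = 10; EF_F = 10+15 = 25
ES_G = 10; EF_G = 10+8 = 18
ES_H = max(EF_B=14, EF_E=10) = 14; EF_H = 14+15 = 29
ES_I = 14; EF_I = 14+4 = 18
ES_J = max(EF_C=11, EF_D=8, EF_E=10, EF_F=25, EF_G=18, EF_H=29, EF_I=18) = 29; EF_J = 29+12 = 41
Expected project duration μ = 41 days. Critical path: A → B → H → J.

Variance along critical path = 9.000 + 1.778 + 7.111 + 1.778 = 19.667; σ = √19.667 = 4.435 days.
Z = (50 − 41) / 4.435 = 2.029
P(T ≤ 50) = Φ(2.029) ≈ 0.979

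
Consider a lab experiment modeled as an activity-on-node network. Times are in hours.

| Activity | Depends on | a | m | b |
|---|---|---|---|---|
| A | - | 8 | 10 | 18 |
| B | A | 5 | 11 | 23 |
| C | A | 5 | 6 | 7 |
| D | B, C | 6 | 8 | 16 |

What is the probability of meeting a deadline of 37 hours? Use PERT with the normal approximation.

0.905

te_A = (8 + 4·10 + 18)/6 = 66/6 = 11; σ²_A = ((18−8)/6)² = 2.778
te_B = (5 + 4·11 + 23)/6 = 72/6 = 12; σ²_B = ((23−5)/6)² = 9.000
te_C = (5 + 4·6 + 7)/6 = 36/6 = 6; σ²_C = ((7−5)/6)² = 0.111
te_D = (6 + 4·8 + 16)/6 = 54/6 = 9; σ²_D = ((16−6)/6)² = 2.778

Forward pass:
ES_A = 0; EF_A = 11
ES_B = 11; EF_B = 11+12 = 23
ES_C = 11; EF_C = 11+6 = 17
ES_D = max(EF_B=23, EF_C=17) = 23; EF_D = 23+9 = 32
Expected project duration μ = 32 hours. Critical path: A → B → D.

Variance along critical path = 2.778 + 9.000 + 2.778 = 14.556; σ = √14.556 = 3.815 hours.
Z = (37 − 32) / 3.815 = 1.311
P(T ≤ 37) = Φ(1.311) ≈ 0.905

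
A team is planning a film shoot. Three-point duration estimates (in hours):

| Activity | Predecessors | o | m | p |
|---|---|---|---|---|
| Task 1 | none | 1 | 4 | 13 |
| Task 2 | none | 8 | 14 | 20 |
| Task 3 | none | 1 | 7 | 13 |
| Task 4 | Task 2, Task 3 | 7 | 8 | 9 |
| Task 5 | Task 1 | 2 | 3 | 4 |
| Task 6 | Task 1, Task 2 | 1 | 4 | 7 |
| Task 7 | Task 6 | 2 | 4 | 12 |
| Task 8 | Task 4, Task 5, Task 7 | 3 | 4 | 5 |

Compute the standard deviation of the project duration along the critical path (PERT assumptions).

2.81 hours

te_Task 1 = (1 + 4·4 + 13)/6 = 30/6 = 5; σ²_Task 1 = ((13−1)/6)² = 4.000
te_Task 2 = (8 + 4·14 + 20)/6 = 84/6 = 14; σ²_Task 2 = ((20−8)/6)² = 4.000
te_Task 3 = (1 + 4·7 + 13)/6 = 42/6 = 7; σ²_Task 3 = ((13−1)/6)² = 4.000
te_Task 4 = (7 + 4·8 + 9)/6 = 48/6 = 8; σ²_Task 4 = ((9−7)/6)² = 0.111
te_Task 5 = (2 + 4·3 + 4)/6 = 18/6 = 3; σ²_Task 5 = ((4−2)/6)² = 0.111
te_Task 6 = (1 + 4·4 + 7)/6 = 24/6 = 4; σ²_Task 6 = ((7−1)/6)² = 1.000
te_Task 7 = (2 + 4·4 + 12)/6 = 30/6 = 5; σ²_Task 7 = ((12−2)/6)² = 2.778
te_Task 8 = (3 + 4·4 + 5)/6 = 24/6 = 4; σ²_Task 8 = ((5−3)/6)² = 0.111

Forward pass:
ES_Task 1 = 0; EF_Task 1 = 5
ES_Task 2 = 0; EF_Task 2 = 14
ES_Task 3 = 0; EF_Task 3 = 7
ES_Task 4 = max(EF_Task 2=14, EF_Task 3=7) = 14; EF_Task 4 = 14+8 = 22
ES_Task 5 = 5; EF_Task 5 = 5+3 = 8
ES_Task 6 = max(EF_Task 1=5, EF_Task 2=14) = 14; EF_Task 6 = 14+4 = 18
ES_Task 7 = 18; EF_Task 7 = 18+5 = 23
ES_Task 8 = max(EF_Task 4=22, EF_Task 5=8, EF_Task 7=23) = 23; EF_Task 8 = 23+4 = 27
Expected project duration μ = 27 hours. Critical path: Task 2 → Task 6 → Task 7 → Task 8.

Variance along critical path = 4.000 + 1.000 + 2.778 + 0.111 = 7.889
σ = √7.889 = 2.809 hours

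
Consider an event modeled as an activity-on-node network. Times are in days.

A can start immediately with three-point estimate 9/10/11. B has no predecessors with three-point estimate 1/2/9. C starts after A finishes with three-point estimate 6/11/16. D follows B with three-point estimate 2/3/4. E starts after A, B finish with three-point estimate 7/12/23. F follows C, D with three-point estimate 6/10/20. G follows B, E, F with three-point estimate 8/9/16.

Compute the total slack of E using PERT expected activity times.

9 days

te_A = (9 + 4·10 + 11)/6 = 60/6 = 10
te_B = (1 + 4·2 + 9)/6 = 18/6 = 3
te_C = (6 + 4·11 + 16)/6 = 66/6 = 11
te_D = (2 + 4·3 + 4)/6 = 18/6 = 3
te_E = (7 + 4·12 + 23)/6 = 78/6 = 13
te_F = (6 + 4·10 + 20)/6 = 66/6 = 11
te_G = (8 + 4·9 + 16)/6 = 60/6 = 10

Forward pass:
ES_A = 0; EF_A = 10
ES_B = 0; EF_B = 3
ES_C = 10; EF_C = 10+11 = 21
ES_D = 3; EF_D = 3+3 = 6
ES_E = max(EF_A=10, EF_B=3) = 10; EF_E = 10+13 = 23
ES_F = max(EF_C=21, EF_D=6) = 21; EF_F = 21+11 = 32
ES_G = max(EF_B=3, EF_E=23, EF_F=32) = 32; EF_G = 32+10 = 42
Expected project duration μ = 42 days. Critical path: A → C → F → G.

Backward pass:
LF_G = 42; LS_G = 42−10 = 32
LF_F = LS_G = 32; LS_F = 32−11 = 21
LF_E = LS_G = 32; LS_E = 32−13 = 19
LF_D = LS_F = 21; LS_D = 21−3 = 18
LF_C = LS_F = 21; LS_C = 21−11 = 10
LF_B = min(LS_D=18, LS_E=19, LS_G=32) = 18; LS_B = 18−3 = 15
LF_A = min(LS_C=10, LS_E=19) = 10; LS_A = 10−10 = 0
Slack_E = LS_E − ES_E = 19 − 10 = 9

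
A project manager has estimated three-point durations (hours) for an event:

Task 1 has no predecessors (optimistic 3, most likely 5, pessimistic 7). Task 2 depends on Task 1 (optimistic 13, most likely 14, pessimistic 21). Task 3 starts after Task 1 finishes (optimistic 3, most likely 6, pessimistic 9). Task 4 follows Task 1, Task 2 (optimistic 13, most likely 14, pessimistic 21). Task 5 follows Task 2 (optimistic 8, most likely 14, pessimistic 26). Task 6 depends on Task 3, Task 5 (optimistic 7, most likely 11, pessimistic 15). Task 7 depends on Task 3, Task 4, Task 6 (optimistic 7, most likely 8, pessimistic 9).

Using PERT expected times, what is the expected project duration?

54 hours

te_Task 1 = (3 + 4·5 + 7)/6 = 30/6 = 5
te_Task 2 = (13 + 4·14 + 21)/6 = 90/6 = 15
te_Task 3 = (3 + 4·6 + 9)/6 = 36/6 = 6
te_Task 4 = (13 + 4·14 + 21)/6 = 90/6 = 15
te_Task 5 = (8 + 4·14 + 26)/6 = 90/6 = 15
te_Task 6 = (7 + 4·11 + 15)/6 = 66/6 = 11
te_Task 7 = (7 + 4·8 + 9)/6 = 48/6 = 8

Forward pass:
ES_Task 1 = 0; EF_Task 1 = 5
ES_Task 2 = 5; EF_Task 2 = 5+15 = 20
ES_Task 3 = 5; EF_Task 3 = 5+6 = 11
ES_Task 4 = max(EF_Task 1=5, EF_Task 2=20) = 20; EF_Task 4 = 20+15 = 35
ES_Task 5 = 20; EF_Task 5 = 20+15 = 35
ES_Task 6 = max(EF_Task 3=11, EF_Task 5=35) = 35; EF_Task 6 = 35+11 = 46
ES_Task 7 = max(EF_Task 3=11, EF_Task 4=35, EF_Task 6=46) = 46; EF_Task 7 = 46+8 = 54
Expected project duration μ = 54 hours. Critical path: Task 1 → Task 2 → Task 5 → Task 6 → Task 7.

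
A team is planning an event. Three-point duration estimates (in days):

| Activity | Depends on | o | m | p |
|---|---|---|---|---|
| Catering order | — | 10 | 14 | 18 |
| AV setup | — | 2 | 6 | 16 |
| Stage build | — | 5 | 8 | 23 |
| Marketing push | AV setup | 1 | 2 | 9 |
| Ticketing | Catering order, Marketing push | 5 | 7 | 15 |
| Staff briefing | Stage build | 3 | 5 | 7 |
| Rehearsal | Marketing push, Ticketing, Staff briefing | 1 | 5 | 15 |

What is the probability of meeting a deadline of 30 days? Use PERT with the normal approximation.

0.736

te_Catering order = (10 + 4·14 + 18)/6 = 84/6 = 14; σ²_Catering order = ((18−10)/6)² = 1.778
te_AV setup = (2 + 4·6 + 16)/6 = 42/6 = 7; σ²_AV setup = ((16−2)/6)² = 5.444
te_Stage build = (5 + 4·8 + 23)/6 = 60/6 = 10; σ²_Stage build = ((23−5)/6)² = 9.000
te_Marketing push = (1 + 4·2 + 9)/6 = 18/6 = 3; σ²_Marketing push = ((9−1)/6)² = 1.778
te_Ticketing = (5 + 4·7 + 15)/6 = 48/6 = 8; σ²_Ticketing = ((15−5)/6)² = 2.778
te_Staff briefing = (3 + 4·5 + 7)/6 = 30/6 = 5; σ²_Staff briefing = ((7−3)/6)² = 0.444
te_Rehearsal = (1 + 4·5 + 15)/6 = 36/6 = 6; σ²_Rehearsal = ((15−1)/6)² = 5.444

Forward pass:
ES_Catering order = 0; EF_Catering order = 14
ES_AV setup = 0; EF_AV setup = 7
ES_Stage build = 0; EF_Stage build = 10
ES_Marketing push = 7; EF_Marketing push = 7+3 = 10
ES_Ticketing = max(EF_Catering order=14, EF_Marketing push=10) = 14; EF_Ticketing = 14+8 = 22
ES_Staff briefing = 10; EF_Staff briefing = 10+5 = 15
ES_Rehearsal = max(EF_Marketing push=10, EF_Ticketing=22, EF_Staff briefing=15) = 22; EF_Rehearsal = 22+6 = 28
Expected project duration μ = 28 days. Critical path: Catering order → Ticketing → Rehearsal.

Variance along critical path = 1.778 + 2.778 + 5.444 = 10.000; σ = √10.000 = 3.162 days.
Z = (30 − 28) / 3.162 = 0.632
P(T ≤ 30) = Φ(0.632) ≈ 0.736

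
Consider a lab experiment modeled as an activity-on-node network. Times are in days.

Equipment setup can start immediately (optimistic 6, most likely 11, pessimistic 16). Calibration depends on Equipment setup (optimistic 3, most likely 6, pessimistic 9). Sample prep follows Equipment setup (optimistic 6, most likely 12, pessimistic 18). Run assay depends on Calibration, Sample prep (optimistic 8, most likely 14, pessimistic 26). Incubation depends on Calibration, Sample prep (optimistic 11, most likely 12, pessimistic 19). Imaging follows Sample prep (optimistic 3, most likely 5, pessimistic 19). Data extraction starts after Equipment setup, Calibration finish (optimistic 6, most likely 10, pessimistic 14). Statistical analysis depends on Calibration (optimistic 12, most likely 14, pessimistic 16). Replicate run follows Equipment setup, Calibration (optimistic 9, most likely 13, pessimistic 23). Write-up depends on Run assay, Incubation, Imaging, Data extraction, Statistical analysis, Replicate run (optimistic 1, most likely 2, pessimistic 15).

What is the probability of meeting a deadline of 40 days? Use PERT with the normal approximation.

0.332

te_Equipment setup = (6 + 4·11 + 16)/6 = 66/6 = 11; σ²_Equipment setup = ((16−6)/6)² = 2.778
te_Calibration = (3 + 4·6 + 9)/6 = 36/6 = 6; σ²_Calibration = ((9−3)/6)² = 1.000
te_Sample prep = (6 + 4·12 + 18)/6 = 72/6 = 12; σ²_Sample prep = ((18−6)/6)² = 4.000
te_Run assay = (8 + 4·14 + 26)/6 = 90/6 = 15; σ²_Run assay = ((26−8)/6)² = 9.000
te_Incubation = (11 + 4·12 + 19)/6 = 78/6 = 13; σ²_Incubation = ((19−11)/6)² = 1.778
te_Imaging = (3 + 4·5 + 19)/6 = 42/6 = 7; σ²_Imaging = ((19−3)/6)² = 7.111
te_Data extraction = (6 + 4·10 + 14)/6 = 60/6 = 10; σ²_Data extraction = ((14−6)/6)² = 1.778
te_Statistical analysis = (12 + 4·14 + 16)/6 = 84/6 = 14; σ²_Statistical analysis = ((16−12)/6)² = 0.444
te_Replicate run = (9 + 4·13 + 23)/6 = 84/6 = 14; σ²_Replicate run = ((23−9)/6)² = 5.444
te_Write-up = (1 + 4·2 + 15)/6 = 24/6 = 4; σ²_Write-up = ((15−1)/6)² = 5.444

Forward pass:
ES_Equipment setup = 0; EF_Equipment setup = 11
ES_Calibration = 11; EF_Calibration = 11+6 = 17
ES_Sample prep = 11; EF_Sample prep = 11+12 = 23
ES_Run assay = max(EF_Calibration=17, EF_Sample prep=23) = 23; EF_Run assay = 23+15 = 38
ES_Incubation = max(EF_Calibration=17, EF_Sample prep=23) = 23; EF_Incubation = 23+13 = 36
ES_Imaging = 23; EF_Imaging = 23+7 = 30
ES_Data extraction = max(EF_Equipment setup=11, EF_Calibration=17) = 17; EF_Data extraction = 17+10 = 27
ES_Statistical analysis = 17; EF_Statistical analysis = 17+14 = 31
ES_Replicate run = max(EF_Equipment setup=11, EF_Calibration=17) = 17; EF_Replicate run = 17+14 = 31
ES_Write-up = max(EF_Run assay=38, EF_Incubation=36, EF_Imaging=30, EF_Data extraction=27, EF_Statistical analysis=31, EF_Replicate run=31) = 38; EF_Write-up = 38+4 = 42
Expected project duration μ = 42 days. Critical path: Equipment setup → Sample prep → Run assay → Write-up.

Variance along critical path = 2.778 + 4.000 + 9.000 + 5.444 = 21.222; σ = √21.222 = 4.607 days.
Z = (40 − 42) / 4.607 = -0.434
P(T ≤ 40) = Φ(-0.434) ≈ 0.332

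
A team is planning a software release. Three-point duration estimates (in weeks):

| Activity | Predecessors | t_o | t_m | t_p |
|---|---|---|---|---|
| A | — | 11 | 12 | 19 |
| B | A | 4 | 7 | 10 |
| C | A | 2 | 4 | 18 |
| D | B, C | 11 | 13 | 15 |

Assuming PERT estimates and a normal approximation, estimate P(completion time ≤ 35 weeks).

0.867

te_A = (11 + 4·12 + 19)/6 = 78/6 = 13; σ²_A = ((19−11)/6)² = 1.778
te_B = (4 + 4·7 + 10)/6 = 42/6 = 7; σ²_B = ((10−4)/6)² = 1.000
te_C = (2 + 4·4 + 18)/6 = 36/6 = 6; σ²_C = ((18−2)/6)² = 7.111
te_D = (11 + 4·13 + 15)/6 = 78/6 = 13; σ²_D = ((15−11)/6)² = 0.444

Forward pass:
ES_A = 0; EF_A = 13
ES_B = 13; EF_B = 13+7 = 20
ES_C = 13; EF_C = 13+6 = 19
ES_D = max(EF_B=20, EF_C=19) = 20; EF_D = 20+13 = 33
Expected project duration μ = 33 weeks. Critical path: A → B → D.

Variance along critical path = 1.778 + 1.000 + 0.444 = 3.222; σ = √3.222 = 1.795 weeks.
Z = (35 − 33) / 1.795 = 1.114
P(T ≤ 35) = Φ(1.114) ≈ 0.867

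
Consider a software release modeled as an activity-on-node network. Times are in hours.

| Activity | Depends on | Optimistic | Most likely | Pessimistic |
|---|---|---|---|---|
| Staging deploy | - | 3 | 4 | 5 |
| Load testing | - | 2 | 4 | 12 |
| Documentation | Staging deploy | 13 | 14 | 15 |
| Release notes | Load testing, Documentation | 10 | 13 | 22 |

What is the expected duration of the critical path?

32 hours

te_Staging deploy = (3 + 4·4 + 5)/6 = 24/6 = 4
te_Load testing = (2 + 4·4 + 12)/6 = 30/6 = 5
te_Documentation = (13 + 4·14 + 15)/6 = 84/6 = 14
te_Release notes = (10 + 4·13 + 22)/6 = 84/6 = 14

Forward pass:
ES_Staging deploy = 0; EF_Staging deploy = 4
ES_Load testing = 0; EF_Load testing = 5
ES_Documentation = 4; EF_Documentation = 4+14 = 18
ES_Release notes = max(EF_Load testing=5, EF_Documentation=18) = 18; EF_Release notes = 18+14 = 32
Expected project duration μ = 32 hours. Critical path: Staging deploy → Documentation → Release notes.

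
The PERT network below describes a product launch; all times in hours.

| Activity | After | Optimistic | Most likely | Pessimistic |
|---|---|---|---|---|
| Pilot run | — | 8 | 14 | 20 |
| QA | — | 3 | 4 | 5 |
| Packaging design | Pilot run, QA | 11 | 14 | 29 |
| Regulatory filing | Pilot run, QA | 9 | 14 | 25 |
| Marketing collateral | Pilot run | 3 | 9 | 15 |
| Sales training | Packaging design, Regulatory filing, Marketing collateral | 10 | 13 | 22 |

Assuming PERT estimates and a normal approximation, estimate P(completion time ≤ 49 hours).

te_Pilot run = (8 + 4·14 + 20)/6 = 84/6 = 14; σ²_Pilot run = ((20−8)/6)² = 4.000
te_QA = (3 + 4·4 + 5)/6 = 24/6 = 4; σ²_QA = ((5−3)/6)² = 0.111
te_Packaging design = (11 + 4·14 + 29)/6 = 96/6 = 16; σ²_Packaging design = ((29−11)/6)² = 9.000
te_Regulatory filing = (9 + 4·14 + 25)/6 = 90/6 = 15; σ²_Regulatory filing = ((25−9)/6)² = 7.111
te_Marketing collateral = (3 + 4·9 + 15)/6 = 54/6 = 9; σ²_Marketing collateral = ((15−3)/6)² = 4.000
te_Sales training = (10 + 4·13 + 22)/6 = 84/6 = 14; σ²_Sales training = ((22−10)/6)² = 4.000

Forward pass:
ES_Pilot run = 0; EF_Pilot run = 14
ES_QA = 0; EF_QA = 4
ES_Packaging design = max(EF_Pilot run=14, EF_QA=4) = 14; EF_Packaging design = 14+16 = 30
ES_Regulatory filing = max(EF_Pilot run=14, EF_QA=4) = 14; EF_Regulatory filing = 14+15 = 29
ES_Marketing collateral = 14; EF_Marketing collateral = 14+9 = 23
ES_Sales training = max(EF_Packaging design=30, EF_Regulatory filing=29, EF_Marketing collateral=23) = 30; EF_Sales training = 30+14 = 44
Expected project duration μ = 44 hours. Critical path: Pilot run → Packaging design → Sales training.

Variance along critical path = 4.000 + 9.000 + 4.000 = 17.000; σ = √17.000 = 4.123 hours.
Z = (49 − 44) / 4.123 = 1.213
P(T ≤ 49) = Φ(1.213) ≈ 0.887

0.887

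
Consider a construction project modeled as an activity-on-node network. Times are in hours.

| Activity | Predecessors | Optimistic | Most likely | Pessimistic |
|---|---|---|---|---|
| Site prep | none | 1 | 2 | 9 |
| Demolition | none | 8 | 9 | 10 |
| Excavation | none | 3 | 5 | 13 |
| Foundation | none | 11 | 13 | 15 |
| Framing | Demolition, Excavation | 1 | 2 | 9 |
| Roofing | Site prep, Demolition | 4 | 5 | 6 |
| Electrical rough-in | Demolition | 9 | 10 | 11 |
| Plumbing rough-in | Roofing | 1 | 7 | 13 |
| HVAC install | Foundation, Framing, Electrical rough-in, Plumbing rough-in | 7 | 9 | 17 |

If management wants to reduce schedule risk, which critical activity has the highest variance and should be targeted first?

Plumbing rough-in

te_Site prep = (1 + 4·2 + 9)/6 = 18/6 = 3; σ²_Site prep = ((9−1)/6)² = 1.778
te_Demolition = (8 + 4·9 + 10)/6 = 54/6 = 9; σ²_Demolition = ((10−8)/6)² = 0.111
te_Excavation = (3 + 4·5 + 13)/6 = 36/6 = 6; σ²_Excavation = ((13−3)/6)² = 2.778
te_Foundation = (11 + 4·13 + 15)/6 = 78/6 = 13; σ²_Foundation = ((15−11)/6)² = 0.444
te_Framing = (1 + 4·2 + 9)/6 = 18/6 = 3; σ²_Framing = ((9−1)/6)² = 1.778
te_Roofing = (4 + 4·5 + 6)/6 = 30/6 = 5; σ²_Roofing = ((6−4)/6)² = 0.111
te_Electrical rough-in = (9 + 4·10 + 11)/6 = 60/6 = 10; σ²_Electrical rough-in = ((11−9)/6)² = 0.111
te_Plumbing rough-in = (1 + 4·7 + 13)/6 = 42/6 = 7; σ²_Plumbing rough-in = ((13−1)/6)² = 4.000
te_HVAC install = (7 + 4·9 + 17)/6 = 60/6 = 10; σ²_HVAC install = ((17−7)/6)² = 2.778

Forward pass:
ES_Site prep = 0; EF_Site prep = 3
ES_Demolition = 0; EF_Demolition = 9
ES_Excavation = 0; EF_Excavation = 6
ES_Foundation = 0; EF_Foundation = 13
ES_Framing = max(EF_Demolition=9, EF_Excavation=6) = 9; EF_Framing = 9+3 = 12
ES_Roofing = max(EF_Site prep=3, EF_Demolition=9) = 9; EF_Roofing = 9+5 = 14
ES_Electrical rough-in = 9; EF_Electrical rough-in = 9+10 = 19
ES_Plumbing rough-in = 14; EF_Plumbing rough-in = 14+7 = 21
ES_HVAC install = max(EF_Foundation=13, EF_Framing=12, EF_Electrical rough-in=19, EF_Plumbing rough-in=21) = 21; EF_HVAC install = 21+10 = 31
Expected project duration μ = 31 hours. Critical path: Demolition → Roofing → Plumbing rough-in → HVAC install.

Variances on critical path: σ²_Demolition=0.111, σ²_Roofing=0.111, σ²_Plumbing rough-in=4.000, σ²_HVAC install=2.778.
Largest is σ²_Plumbing rough-in = 4.000.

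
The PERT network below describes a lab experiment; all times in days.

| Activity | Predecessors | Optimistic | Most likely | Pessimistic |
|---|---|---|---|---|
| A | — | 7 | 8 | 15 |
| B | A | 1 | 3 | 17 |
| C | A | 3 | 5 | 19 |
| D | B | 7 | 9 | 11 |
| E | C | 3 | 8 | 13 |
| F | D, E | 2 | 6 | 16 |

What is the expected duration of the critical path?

31 days

te_A = (7 + 4·8 + 15)/6 = 54/6 = 9
te_B = (1 + 4·3 + 17)/6 = 30/6 = 5
te_C = (3 + 4·5 + 19)/6 = 42/6 = 7
te_D = (7 + 4·9 + 11)/6 = 54/6 = 9
te_E = (3 + 4·8 + 13)/6 = 48/6 = 8
te_F = (2 + 4·6 + 16)/6 = 42/6 = 7

Forward pass:
ES_A = 0; EF_A = 9
ES_B = 9; EF_B = 9+5 = 14
ES_C = 9; EF_C = 9+7 = 16
ES_D = 14; EF_D = 14+9 = 23
ES_E = 16; EF_E = 16+8 = 24
ES_F = max(EF_D=23, EF_E=24) = 24; EF_F = 24+7 = 31
Expected project duration μ = 31 days. Critical path: A → C → E → F.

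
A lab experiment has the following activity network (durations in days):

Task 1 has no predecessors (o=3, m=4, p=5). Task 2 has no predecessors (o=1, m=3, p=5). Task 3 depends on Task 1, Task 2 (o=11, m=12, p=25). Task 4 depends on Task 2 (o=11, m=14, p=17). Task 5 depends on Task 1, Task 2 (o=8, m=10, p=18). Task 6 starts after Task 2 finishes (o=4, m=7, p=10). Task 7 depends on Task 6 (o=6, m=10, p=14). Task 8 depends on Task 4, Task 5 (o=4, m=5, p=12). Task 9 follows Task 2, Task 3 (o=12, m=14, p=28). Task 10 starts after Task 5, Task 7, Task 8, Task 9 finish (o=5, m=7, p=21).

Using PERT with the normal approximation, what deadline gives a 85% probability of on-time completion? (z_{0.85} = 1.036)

47.6 days

te_Task 1 = (3 + 4·4 + 5)/6 = 24/6 = 4; σ²_Task 1 = ((5−3)/6)² = 0.111
te_Task 2 = (1 + 4·3 + 5)/6 = 18/6 = 3; σ²_Task 2 = ((5−1)/6)² = 0.444
te_Task 3 = (11 + 4·12 + 25)/6 = 84/6 = 14; σ²_Task 3 = ((25−11)/6)² = 5.444
te_Task 4 = (11 + 4·14 + 17)/6 = 84/6 = 14; σ²_Task 4 = ((17−11)/6)² = 1.000
te_Task 5 = (8 + 4·10 + 18)/6 = 66/6 = 11; σ²_Task 5 = ((18−8)/6)² = 2.778
te_Task 6 = (4 + 4·7 + 10)/6 = 42/6 = 7; σ²_Task 6 = ((10−4)/6)² = 1.000
te_Task 7 = (6 + 4·10 + 14)/6 = 60/6 = 10; σ²_Task 7 = ((14−6)/6)² = 1.778
te_Task 8 = (4 + 4·5 + 12)/6 = 36/6 = 6; σ²_Task 8 = ((12−4)/6)² = 1.778
te_Task 9 = (12 + 4·14 + 28)/6 = 96/6 = 16; σ²_Task 9 = ((28−12)/6)² = 7.111
te_Task 10 = (5 + 4·7 + 21)/6 = 54/6 = 9; σ²_Task 10 = ((21−5)/6)² = 7.111

Forward pass:
ES_Task 1 = 0; EF_Task 1 = 4
ES_Task 2 = 0; EF_Task 2 = 3
ES_Task 3 = max(EF_Task 1=4, EF_Task 2=3) = 4; EF_Task 3 = 4+14 = 18
ES_Task 4 = 3; EF_Task 4 = 3+14 = 17
ES_Task 5 = max(EF_Task 1=4, EF_Task 2=3) = 4; EF_Task 5 = 4+11 = 15
ES_Task 6 = 3; EF_Task 6 = 3+7 = 10
ES_Task 7 = 10; EF_Task 7 = 10+10 = 20
ES_Task 8 = max(EF_Task 4=17, EF_Task 5=15) = 17; EF_Task 8 = 17+6 = 23
ES_Task 9 = max(EF_Task 2=3, EF_Task 3=18) = 18; EF_Task 9 = 18+16 = 34
ES_Task 10 = max(EF_Task 5=15, EF_Task 7=20, EF_Task 8=23, EF_Task 9=34) = 34; EF_Task 10 = 34+9 = 43
Expected project duration μ = 43 days. Critical path: Task 1 → Task 3 → Task 9 → Task 10.

Variance along critical path = 0.111 + 5.444 + 7.111 + 7.111 = 19.778; σ = 4.447 days.
D = μ + z·σ = 43 + 1.036·4.447 = 47.6 days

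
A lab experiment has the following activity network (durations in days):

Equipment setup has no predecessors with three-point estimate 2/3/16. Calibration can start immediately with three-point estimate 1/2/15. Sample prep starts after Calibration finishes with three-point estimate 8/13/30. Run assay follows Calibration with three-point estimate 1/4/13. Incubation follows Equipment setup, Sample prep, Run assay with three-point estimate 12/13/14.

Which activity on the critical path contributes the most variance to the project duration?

Sample prep

te_Equipment setup = (2 + 4·3 + 16)/6 = 30/6 = 5; σ²_Equipment setup = ((16−2)/6)² = 5.444
te_Calibration = (1 + 4·2 + 15)/6 = 24/6 = 4; σ²_Calibration = ((15−1)/6)² = 5.444
te_Sample prep = (8 + 4·13 + 30)/6 = 90/6 = 15; σ²_Sample prep = ((30−8)/6)² = 13.444
te_Run assay = (1 + 4·4 + 13)/6 = 30/6 = 5; σ²_Run assay = ((13−1)/6)² = 4.000
te_Incubation = (12 + 4·13 + 14)/6 = 78/6 = 13; σ²_Incubation = ((14−12)/6)² = 0.111

Forward pass:
ES_Equipment setup = 0; EF_Equipment setup = 5
ES_Calibration = 0; EF_Calibration = 4
ES_Sample prep = 4; EF_Sample prep = 4+15 = 19
ES_Run assay = 4; EF_Run assay = 4+5 = 9
ES_Incubation = max(EF_Equipment setup=5, EF_Sample prep=19, EF_Run assay=9) = 19; EF_Incubation = 19+13 = 32
Expected project duration μ = 32 days. Critical path: Calibration → Sample prep → Incubation.

Variances on critical path: σ²_Calibration=5.444, σ²_Sample prep=13.444, σ²_Incubation=0.111.
Largest is σ²_Sample prep = 13.444.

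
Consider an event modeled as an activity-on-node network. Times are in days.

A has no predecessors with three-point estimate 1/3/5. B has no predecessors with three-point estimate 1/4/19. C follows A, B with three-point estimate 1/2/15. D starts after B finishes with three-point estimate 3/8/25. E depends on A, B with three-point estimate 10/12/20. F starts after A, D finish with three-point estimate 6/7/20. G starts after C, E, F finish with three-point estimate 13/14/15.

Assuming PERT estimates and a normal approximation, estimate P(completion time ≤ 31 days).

te_A = (1 + 4·3 + 5)/6 = 18/6 = 3; σ²_A = ((5−1)/6)² = 0.444
te_B = (1 + 4·4 + 19)/6 = 36/6 = 6; σ²_B = ((19−1)/6)² = 9.000
te_C = (1 + 4·2 + 15)/6 = 24/6 = 4; σ²_C = ((15−1)/6)² = 5.444
te_D = (3 + 4·8 + 25)/6 = 60/6 = 10; σ²_D = ((25−3)/6)² = 13.444
te_E = (10 + 4·12 + 20)/6 = 78/6 = 13; σ²_E = ((20−10)/6)² = 2.778
te_F = (6 + 4·7 + 20)/6 = 54/6 = 9; σ²_F = ((20−6)/6)² = 5.444
te_G = (13 + 4·14 + 15)/6 = 84/6 = 14; σ²_G = ((15−13)/6)² = 0.111

Forward pass:
ES_A = 0; EF_A = 3
ES_B = 0; EF_B = 6
ES_C = max(EF_A=3, EF_B=6) = 6; EF_C = 6+4 = 10
ES_D = 6; EF_D = 6+10 = 16
ES_E = max(EF_A=3, EF_B=6) = 6; EF_E = 6+13 = 19
ES_F = max(EF_A=3, EF_D=16) = 16; EF_F = 16+9 = 25
ES_G = max(EF_C=10, EF_E=19, EF_F=25) = 25; EF_G = 25+14 = 39
Expected project duration μ = 39 days. Critical path: B → D → F → G.

Variance along critical path = 9.000 + 13.444 + 5.444 + 0.111 = 28.000; σ = √28.000 = 5.292 days.
Z = (31 − 39) / 5.292 = -1.512
P(T ≤ 31) = Φ(-1.512) ≈ 0.065

0.065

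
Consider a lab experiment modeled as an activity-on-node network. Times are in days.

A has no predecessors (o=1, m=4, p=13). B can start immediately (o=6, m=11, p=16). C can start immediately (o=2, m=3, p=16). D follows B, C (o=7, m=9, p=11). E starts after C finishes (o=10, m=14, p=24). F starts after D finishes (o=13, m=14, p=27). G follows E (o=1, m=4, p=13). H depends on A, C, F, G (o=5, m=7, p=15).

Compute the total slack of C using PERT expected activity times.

6 days

te_A = (1 + 4·4 + 13)/6 = 30/6 = 5
te_B = (6 + 4·11 + 16)/6 = 66/6 = 11
te_C = (2 + 4·3 + 16)/6 = 30/6 = 5
te_D = (7 + 4·9 + 11)/6 = 54/6 = 9
te_E = (10 + 4·14 + 24)/6 = 90/6 = 15
te_F = (13 + 4·14 + 27)/6 = 96/6 = 16
te_G = (1 + 4·4 + 13)/6 = 30/6 = 5
te_H = (5 + 4·7 + 15)/6 = 48/6 = 8

Forward pass:
ES_A = 0; EF_A = 5
ES_B = 0; EF_B = 11
ES_C = 0; EF_C = 5
ES_D = max(EF_B=11, EF_C=5) = 11; EF_D = 11+9 = 20
ES_E = 5; EF_E = 5+15 = 20
ES_F = 20; EF_F = 20+16 = 36
ES_G = 20; EF_G = 20+5 = 25
ES_H = max(EF_A=5, EF_C=5, EF_F=36, EF_G=25) = 36; EF_H = 36+8 = 44
Expected project duration μ = 44 days. Critical path: B → D → F → H.

Backward pass:
LF_H = 44; LS_H = 44−8 = 36
LF_G = LS_H = 36; LS_G = 36−5 = 31
LF_F = LS_H = 36; LS_F = 36−16 = 20
LF_E = LS_G = 31; LS_E = 31−15 = 16
LF_D = LS_F = 20; LS_D = 20−9 = 11
LF_C = min(LS_D=11, LS_E=16, LS_H=36) = 11; LS_C = 11−5 = 6
LF_B = LS_D = 11; LS_B = 11−11 = 0
LF_A = LS_H = 36; LS_A = 36−5 = 31
Slack_C = LS_C − ES_C = 6 − 0 = 6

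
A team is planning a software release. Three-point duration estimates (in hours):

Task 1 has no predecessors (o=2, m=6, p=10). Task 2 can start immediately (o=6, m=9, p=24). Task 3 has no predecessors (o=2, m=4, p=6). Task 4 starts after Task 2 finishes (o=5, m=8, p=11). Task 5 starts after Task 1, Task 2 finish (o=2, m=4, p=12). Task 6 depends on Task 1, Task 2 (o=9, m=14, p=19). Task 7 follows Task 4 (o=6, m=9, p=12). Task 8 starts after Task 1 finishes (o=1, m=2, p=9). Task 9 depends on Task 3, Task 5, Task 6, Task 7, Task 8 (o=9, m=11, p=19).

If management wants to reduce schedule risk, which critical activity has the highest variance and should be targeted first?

te_Task 1 = (2 + 4·6 + 10)/6 = 36/6 = 6; σ²_Task 1 = ((10−2)/6)² = 1.778
te_Task 2 = (6 + 4·9 + 24)/6 = 66/6 = 11; σ²_Task 2 = ((24−6)/6)² = 9.000
te_Task 3 = (2 + 4·4 + 6)/6 = 24/6 = 4; σ²_Task 3 = ((6−2)/6)² = 0.444
te_Task 4 = (5 + 4·8 + 11)/6 = 48/6 = 8; σ²_Task 4 = ((11−5)/6)² = 1.000
te_Task 5 = (2 + 4·4 + 12)/6 = 30/6 = 5; σ²_Task 5 = ((12−2)/6)² = 2.778
te_Task 6 = (9 + 4·14 + 19)/6 = 84/6 = 14; σ²_Task 6 = ((19−9)/6)² = 2.778
te_Task 7 = (6 + 4·9 + 12)/6 = 54/6 = 9; σ²_Task 7 = ((12−6)/6)² = 1.000
te_Task 8 = (1 + 4·2 + 9)/6 = 18/6 = 3; σ²_Task 8 = ((9−1)/6)² = 1.778
te_Task 9 = (9 + 4·11 + 19)/6 = 72/6 = 12; σ²_Task 9 = ((19−9)/6)² = 2.778

Forward pass:
ES_Task 1 = 0; EF_Task 1 = 6
ES_Task 2 = 0; EF_Task 2 = 11
ES_Task 3 = 0; EF_Task 3 = 4
ES_Task 4 = 11; EF_Task 4 = 11+8 = 19
ES_Task 5 = max(EF_Task 1=6, EF_Task 2=11) = 11; EF_Task 5 = 11+5 = 16
ES_Task 6 = max(EF_Task 1=6, EF_Task 2=11) = 11; EF_Task 6 = 11+14 = 25
ES_Task 7 = 19; EF_Task 7 = 19+9 = 28
ES_Task 8 = 6; EF_Task 8 = 6+3 = 9
ES_Task 9 = max(EF_Task 3=4, EF_Task 5=16, EF_Task 6=25, EF_Task 7=28, EF_Task 8=9) = 28; EF_Task 9 = 28+12 = 40
Expected project duration μ = 40 hours. Critical path: Task 2 → Task 4 → Task 7 → Task 9.

Variances on critical path: σ²_Task 2=9.000, σ²_Task 4=1.000, σ²_Task 7=1.000, σ²_Task 9=2.778.
Largest is σ²_Task 2 = 9.000.

Task 2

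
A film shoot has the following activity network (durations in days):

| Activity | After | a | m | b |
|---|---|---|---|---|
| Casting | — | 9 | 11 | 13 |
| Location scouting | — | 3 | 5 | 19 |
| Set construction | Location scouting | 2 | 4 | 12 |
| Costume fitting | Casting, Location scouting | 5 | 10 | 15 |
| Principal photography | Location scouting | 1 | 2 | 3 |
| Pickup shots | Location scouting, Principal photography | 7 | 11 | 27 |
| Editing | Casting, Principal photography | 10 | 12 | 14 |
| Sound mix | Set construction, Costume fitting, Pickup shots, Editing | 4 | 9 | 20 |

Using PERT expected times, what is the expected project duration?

te_Casting = (9 + 4·11 + 13)/6 = 66/6 = 11
te_Location scouting = (3 + 4·5 + 19)/6 = 42/6 = 7
te_Set construction = (2 + 4·4 + 12)/6 = 30/6 = 5
te_Costume fitting = (5 + 4·10 + 15)/6 = 60/6 = 10
te_Principal photography = (1 + 4·2 + 3)/6 = 12/6 = 2
te_Pickup shots = (7 + 4·11 + 27)/6 = 78/6 = 13
te_Editing = (10 + 4·12 + 14)/6 = 72/6 = 12
te_Sound mix = (4 + 4·9 + 20)/6 = 60/6 = 10

Forward pass:
ES_Casting = 0; EF_Casting = 11
ES_Location scouting = 0; EF_Location scouting = 7
ES_Set construction = 7; EF_Set construction = 7+5 = 12
ES_Costume fitting = max(EF_Casting=11, EF_Location scouting=7) = 11; EF_Costume fitting = 11+10 = 21
ES_Principal photography = 7; EF_Principal photography = 7+2 = 9
ES_Pickup shots = max(EF_Location scouting=7, EF_Principal photography=9) = 9; EF_Pickup shots = 9+13 = 22
ES_Editing = max(EF_Casting=11, EF_Principal photography=9) = 11; EF_Editing = 11+12 = 23
ES_Sound mix = max(EF_Set construction=12, EF_Costume fitting=21, EF_Pickup shots=22, EF_Editing=23) = 23; EF_Sound mix = 23+10 = 33
Expected project duration μ = 33 days. Critical path: Casting → Editing → Sound mix.

33 days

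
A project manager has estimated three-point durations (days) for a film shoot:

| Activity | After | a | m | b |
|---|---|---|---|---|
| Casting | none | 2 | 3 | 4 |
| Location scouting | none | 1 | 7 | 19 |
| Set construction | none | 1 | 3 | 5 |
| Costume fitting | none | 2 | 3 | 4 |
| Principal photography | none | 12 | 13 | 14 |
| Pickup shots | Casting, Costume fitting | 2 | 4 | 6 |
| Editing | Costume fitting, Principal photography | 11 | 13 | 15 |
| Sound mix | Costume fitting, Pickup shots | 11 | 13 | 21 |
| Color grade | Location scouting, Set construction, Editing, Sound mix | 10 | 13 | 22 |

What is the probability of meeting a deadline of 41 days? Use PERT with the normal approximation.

te_Casting = (2 + 4·3 + 4)/6 = 18/6 = 3; σ²_Casting = ((4−2)/6)² = 0.111
te_Location scouting = (1 + 4·7 + 19)/6 = 48/6 = 8; σ²_Location scouting = ((19−1)/6)² = 9.000
te_Set construction = (1 + 4·3 + 5)/6 = 18/6 = 3; σ²_Set construction = ((5−1)/6)² = 0.444
te_Costume fitting = (2 + 4·3 + 4)/6 = 18/6 = 3; σ²_Costume fitting = ((4−2)/6)² = 0.111
te_Principal photography = (12 + 4·13 + 14)/6 = 78/6 = 13; σ²_Principal photography = ((14−12)/6)² = 0.111
te_Pickup shots = (2 + 4·4 + 6)/6 = 24/6 = 4; σ²_Pickup shots = ((6−2)/6)² = 0.444
te_Editing = (11 + 4·13 + 15)/6 = 78/6 = 13; σ²_Editing = ((15−11)/6)² = 0.444
te_Sound mix = (11 + 4·13 + 21)/6 = 84/6 = 14; σ²_Sound mix = ((21−11)/6)² = 2.778
te_Color grade = (10 + 4·13 + 22)/6 = 84/6 = 14; σ²_Color grade = ((22−10)/6)² = 4.000

Forward pass:
ES_Casting = 0; EF_Casting = 3
ES_Location scouting = 0; EF_Location scouting = 8
ES_Set construction = 0; EF_Set construction = 3
ES_Costume fitting = 0; EF_Costume fitting = 3
ES_Principal photography = 0; EF_Principal photography = 13
ES_Pickup shots = max(EF_Casting=3, EF_Costume fitting=3) = 3; EF_Pickup shots = 3+4 = 7
ES_Editing = max(EF_Costume fitting=3, EF_Principal photography=13) = 13; EF_Editing = 13+13 = 26
ES_Sound mix = max(EF_Costume fitting=3, EF_Pickup shots=7) = 7; EF_Sound mix = 7+14 = 21
ES_Color grade = max(EF_Location scouting=8, EF_Set construction=3, EF_Editing=26, EF_Sound mix=21) = 26; EF_Color grade = 26+14 = 40
Expected project duration μ = 40 days. Critical path: Principal photography → Editing → Color grade.

Variance along critical path = 0.111 + 0.444 + 4.000 = 4.556; σ = √4.556 = 2.134 days.
Z = (41 − 40) / 2.134 = 0.469
P(T ≤ 41) = Φ(0.469) ≈ 0.680

0.680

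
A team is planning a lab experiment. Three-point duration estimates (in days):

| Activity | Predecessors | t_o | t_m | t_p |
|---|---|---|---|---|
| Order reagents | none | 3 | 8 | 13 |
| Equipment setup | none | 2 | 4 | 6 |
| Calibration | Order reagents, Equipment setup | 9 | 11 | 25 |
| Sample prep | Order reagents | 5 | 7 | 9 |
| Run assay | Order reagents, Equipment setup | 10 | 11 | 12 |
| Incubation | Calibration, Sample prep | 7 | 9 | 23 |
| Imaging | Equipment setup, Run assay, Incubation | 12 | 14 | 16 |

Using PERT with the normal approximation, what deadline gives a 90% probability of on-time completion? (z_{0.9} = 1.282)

te_Order reagents = (3 + 4·8 + 13)/6 = 48/6 = 8; σ²_Order reagents = ((13−3)/6)² = 2.778
te_Equipment setup = (2 + 4·4 + 6)/6 = 24/6 = 4; σ²_Equipment setup = ((6−2)/6)² = 0.444
te_Calibration = (9 + 4·11 + 25)/6 = 78/6 = 13; σ²_Calibration = ((25−9)/6)² = 7.111
te_Sample prep = (5 + 4·7 + 9)/6 = 42/6 = 7; σ²_Sample prep = ((9−5)/6)² = 0.444
te_Run assay = (10 + 4·11 + 12)/6 = 66/6 = 11; σ²_Run assay = ((12−10)/6)² = 0.111
te_Incubation = (7 + 4·9 + 23)/6 = 66/6 = 11; σ²_Incubation = ((23−7)/6)² = 7.111
te_Imaging = (12 + 4·14 + 16)/6 = 84/6 = 14; σ²_Imaging = ((16−12)/6)² = 0.444

Forward pass:
ES_Order reagents = 0; EF_Order reagents = 8
ES_Equipment setup = 0; EF_Equipment setup = 4
ES_Calibration = max(EF_Order reagents=8, EF_Equipment setup=4) = 8; EF_Calibration = 8+13 = 21
ES_Sample prep = 8; EF_Sample prep = 8+7 = 15
ES_Run assay = max(EF_Order reagents=8, EF_Equipment setup=4) = 8; EF_Run assay = 8+11 = 19
ES_Incubation = max(EF_Calibration=21, EF_Sample prep=15) = 21; EF_Incubation = 21+11 = 32
ES_Imaging = max(EF_Equipment setup=4, EF_Run assay=19, EF_Incubation=32) = 32; EF_Imaging = 32+14 = 46
Expected project duration μ = 46 days. Critical path: Order reagents → Calibration → Incubation → Imaging.

Variance along critical path = 2.778 + 7.111 + 7.111 + 0.444 = 17.444; σ = 4.177 days.
D = μ + z·σ = 46 + 1.282·4.177 = 51.4 days

51.4 days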